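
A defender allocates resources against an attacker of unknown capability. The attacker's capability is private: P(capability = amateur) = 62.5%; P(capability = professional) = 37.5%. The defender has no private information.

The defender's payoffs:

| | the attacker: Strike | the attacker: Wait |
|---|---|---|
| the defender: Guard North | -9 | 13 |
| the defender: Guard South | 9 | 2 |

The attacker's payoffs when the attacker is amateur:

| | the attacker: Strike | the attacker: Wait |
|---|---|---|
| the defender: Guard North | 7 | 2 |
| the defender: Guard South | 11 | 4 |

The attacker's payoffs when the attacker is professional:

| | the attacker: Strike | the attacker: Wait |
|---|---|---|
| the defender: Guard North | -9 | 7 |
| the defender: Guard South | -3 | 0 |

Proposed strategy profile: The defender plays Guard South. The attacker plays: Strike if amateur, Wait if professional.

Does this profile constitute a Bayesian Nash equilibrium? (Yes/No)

Yes

The defender plays Guard South: E[Guard South] = 0.625·(9) + 0.375·(2) = 6.375; E[Guard North] = -0.75. Best-responding. ✓
The attacker (capability amateur), facing Guard South: Strike gives 11, Wait gives 4. Proposed Strike is best. ✓
The attacker (capability professional), facing Guard South: Strike gives -3, Wait gives 0. Proposed Wait is best. ✓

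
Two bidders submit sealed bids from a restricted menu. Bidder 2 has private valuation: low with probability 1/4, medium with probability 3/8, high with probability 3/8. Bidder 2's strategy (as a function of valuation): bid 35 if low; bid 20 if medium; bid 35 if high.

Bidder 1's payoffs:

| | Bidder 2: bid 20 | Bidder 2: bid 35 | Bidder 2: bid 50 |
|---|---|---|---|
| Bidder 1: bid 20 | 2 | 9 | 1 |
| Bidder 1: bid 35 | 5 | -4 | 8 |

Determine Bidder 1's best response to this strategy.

bid 20

E[bid 20] = 1/4·(9) + 3/8·(2) + 3/8·(9) = 51/8
E[bid 35] = 1/4·(-4) + 3/8·(5) + 3/8·(-4) = -5/8
Best response: bid 20 (51/8 is the largest).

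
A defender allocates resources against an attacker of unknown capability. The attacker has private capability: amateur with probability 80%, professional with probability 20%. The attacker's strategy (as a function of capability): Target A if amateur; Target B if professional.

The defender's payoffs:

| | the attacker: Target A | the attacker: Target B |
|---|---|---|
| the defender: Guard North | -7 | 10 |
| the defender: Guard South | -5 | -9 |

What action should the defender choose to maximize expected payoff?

E[Guard North] = 0.8·(-7) + 0.2·(10) = -3.6
E[Guard South] = 0.8·(-5) + 0.2·(-9) = -5.8
Best response: Guard North (-3.6 is the largest).

Guard North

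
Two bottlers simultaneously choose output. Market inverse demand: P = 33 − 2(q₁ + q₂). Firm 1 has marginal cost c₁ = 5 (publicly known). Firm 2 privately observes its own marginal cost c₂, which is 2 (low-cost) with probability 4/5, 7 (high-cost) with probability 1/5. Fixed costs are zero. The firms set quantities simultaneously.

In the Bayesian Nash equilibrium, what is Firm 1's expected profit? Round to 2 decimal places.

Type-c best response for Firm 2: q₂(c) = (33 − c)/4 − q₁/2.
Firm 1 maximizes expected profit; its first-order condition is 33 − 4q₁ − 2E[q₂] − 5 = 0.
Substituting E[q₂] and solving: E[c₂] = 3, so q₁ = (33 − 2·5 + 3)/6 = 4.33333.
E[P] = 33 − 2·(q₁ + E[q₂]) = 13.6667; Firm 1's expected profit = (E[P] − 5)·q₁ = (13.6667 − 5)·4.33333 = 37.5556.

37.56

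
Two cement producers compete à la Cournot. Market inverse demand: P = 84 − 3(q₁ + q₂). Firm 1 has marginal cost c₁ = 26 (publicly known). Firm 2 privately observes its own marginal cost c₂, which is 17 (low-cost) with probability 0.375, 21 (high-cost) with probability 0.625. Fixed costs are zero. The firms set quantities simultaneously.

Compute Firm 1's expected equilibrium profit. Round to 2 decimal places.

98.23

Firm 2 with cost c maximizes (84 − 3(q₁+q₂) − c)·q₂, giving q₂(c) = (84 − c − 3q₁)/6.
E[c₂] = 0.375·17 + 0.625·21 = 19.5
Firm 1's FOC against E[q₂] yields q₁ = (84 − 2·26 + E[c₂])/9 = (84 − 52 + 19.5)/9 = 5.72222.
E[P] = 84 − 3·(q₁ + E[q₂]) = 43.1667; Firm 1's expected profit = (E[P] − 26)·q₁ = (43.1667 − 26)·5.72222 = 98.2315.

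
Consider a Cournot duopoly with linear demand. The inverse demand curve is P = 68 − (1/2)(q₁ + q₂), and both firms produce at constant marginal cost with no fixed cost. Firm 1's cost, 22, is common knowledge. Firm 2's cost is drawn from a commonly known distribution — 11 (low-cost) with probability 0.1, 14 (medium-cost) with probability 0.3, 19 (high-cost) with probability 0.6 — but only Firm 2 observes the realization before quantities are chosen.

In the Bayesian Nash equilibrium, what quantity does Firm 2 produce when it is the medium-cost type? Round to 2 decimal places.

40.43

Type-c best response for Firm 2: q₂(c) = (68 − c) − q₁/2.
Firm 1 maximizes expected profit; its first-order condition is 68 − q₁ − (1/2)E[q₂] − 22 = 0.
Substituting E[q₂] and solving: E[c₂] = 16.7, so q₁ = (68 − 2·22 + 16.7)/(3/2) = 27.1333.
q₂(medium-cost) = (68 − 14 − (1/2)·27.1333) = 40.4333.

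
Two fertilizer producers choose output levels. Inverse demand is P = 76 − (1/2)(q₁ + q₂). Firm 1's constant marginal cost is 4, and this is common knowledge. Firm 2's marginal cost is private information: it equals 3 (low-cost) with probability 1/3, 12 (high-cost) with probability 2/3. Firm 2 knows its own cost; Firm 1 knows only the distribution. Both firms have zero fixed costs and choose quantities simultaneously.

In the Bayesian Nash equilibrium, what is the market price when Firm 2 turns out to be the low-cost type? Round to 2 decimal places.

Firm 2 with cost c maximizes (76 − (1/2)(q₁+q₂) − c)·q₂, giving q₂(c) = (76 − c − (1/2)q₁).
E[c₂] = 1/3·3 + 2/3·12 = 9
Firm 1's FOC against E[q₂] yields q₁ = (76 − 2·4 + E[c₂])/(3/2) = (76 − 8 + 9)/(3/2) = 51.3333.
q₂(low-cost) = 47.3333, so P = 76 − (1/2)·(51.3333 + 47.3333) = 26.6667.

26.67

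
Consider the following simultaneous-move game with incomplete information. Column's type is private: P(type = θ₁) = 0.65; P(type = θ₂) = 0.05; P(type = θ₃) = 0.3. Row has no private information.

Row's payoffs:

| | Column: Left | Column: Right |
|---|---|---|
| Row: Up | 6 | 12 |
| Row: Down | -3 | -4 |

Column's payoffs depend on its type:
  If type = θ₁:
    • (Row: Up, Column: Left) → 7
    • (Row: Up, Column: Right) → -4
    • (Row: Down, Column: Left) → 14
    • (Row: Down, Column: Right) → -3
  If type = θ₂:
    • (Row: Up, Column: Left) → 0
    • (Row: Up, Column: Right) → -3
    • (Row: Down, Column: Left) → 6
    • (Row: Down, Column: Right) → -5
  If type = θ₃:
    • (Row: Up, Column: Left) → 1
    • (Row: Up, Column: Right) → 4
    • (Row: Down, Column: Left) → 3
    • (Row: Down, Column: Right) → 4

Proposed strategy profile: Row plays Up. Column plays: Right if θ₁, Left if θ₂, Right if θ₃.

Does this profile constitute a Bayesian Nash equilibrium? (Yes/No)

A profile is a BNE iff every type of every player is best-responding given beliefs about the other side.
Row plays Up: E[Up] = 0.65·(12) + 0.05·(6) + 0.3·(12) = 11.7; E[Down] = -3.95. Best-responding. ✓
Column (type θ₁), facing Up: Left gives 7, Right gives -4. Proposed Right is not best — profitable deviation exists. ✗
Column (type θ₂), facing Up: Left gives 0, Right gives -3. Proposed Left is best. ✓
Column (type θ₃), facing Up: Left gives 1, Right gives 4. Proposed Right is best. ✓

No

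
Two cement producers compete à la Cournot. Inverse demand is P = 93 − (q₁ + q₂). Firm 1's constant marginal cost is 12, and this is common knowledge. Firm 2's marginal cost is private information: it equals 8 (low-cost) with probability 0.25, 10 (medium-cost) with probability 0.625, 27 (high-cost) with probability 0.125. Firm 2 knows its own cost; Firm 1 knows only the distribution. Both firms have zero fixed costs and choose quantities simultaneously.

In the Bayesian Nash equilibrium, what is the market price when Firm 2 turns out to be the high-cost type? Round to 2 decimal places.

Firm 2 with cost c maximizes (93 − (q₁+q₂) − c)·q₂, giving q₂(c) = (93 − c − q₁)/2.
E[c₂] = 0.25·8 + 0.625·10 + 0.125·27 = 11.625
Firm 1's FOC against E[q₂] yields q₁ = (93 − 2·12 + E[c₂])/3 = (93 − 24 + 11.625)/3 = 26.875.
q₂(high-cost) = 19.5625, so P = 93 − (26.875 + 19.5625) = 46.5625.

46.56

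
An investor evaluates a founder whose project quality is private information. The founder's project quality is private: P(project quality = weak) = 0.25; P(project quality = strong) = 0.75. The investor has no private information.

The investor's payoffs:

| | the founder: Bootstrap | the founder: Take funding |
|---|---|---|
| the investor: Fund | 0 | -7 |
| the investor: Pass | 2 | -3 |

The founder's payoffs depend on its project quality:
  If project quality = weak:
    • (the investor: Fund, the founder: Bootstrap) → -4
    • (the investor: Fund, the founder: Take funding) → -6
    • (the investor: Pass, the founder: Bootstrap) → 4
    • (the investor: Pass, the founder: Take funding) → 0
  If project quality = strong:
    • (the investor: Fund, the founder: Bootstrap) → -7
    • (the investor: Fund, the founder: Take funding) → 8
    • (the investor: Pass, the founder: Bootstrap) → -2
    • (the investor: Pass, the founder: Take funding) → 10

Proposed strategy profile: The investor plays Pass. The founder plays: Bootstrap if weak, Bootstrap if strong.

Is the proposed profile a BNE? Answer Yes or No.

The investor plays Pass: E[Pass] = 0.25·(2) + 0.75·(2) = 2; E[Fund] = 0. Best-responding. ✓
The founder (project quality weak), facing Pass: Bootstrap gives 4, Take funding gives 0. Proposed Bootstrap is best. ✓
The founder (project quality strong), facing Pass: Bootstrap gives -2, Take funding gives 10. Proposed Bootstrap is not best — profitable deviation exists. ✗

No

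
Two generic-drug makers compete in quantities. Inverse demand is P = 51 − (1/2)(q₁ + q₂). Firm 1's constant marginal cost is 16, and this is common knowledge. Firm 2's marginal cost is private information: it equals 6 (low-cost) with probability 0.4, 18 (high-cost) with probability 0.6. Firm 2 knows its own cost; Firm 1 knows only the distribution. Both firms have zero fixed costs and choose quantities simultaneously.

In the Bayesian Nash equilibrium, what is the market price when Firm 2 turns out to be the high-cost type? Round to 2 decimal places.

29.13

Firm 2 with cost c maximizes (51 − (1/2)(q₁+q₂) − c)·q₂, giving q₂(c) = (51 − c − (1/2)q₁).
E[c₂] = 0.4·6 + 0.6·18 = 13.2
Firm 1's FOC against E[q₂] yields q₁ = (51 − 2·16 + E[c₂])/(3/2) = (51 − 32 + 13.2)/(3/2) = 21.4667.
q₂(high-cost) = 22.2667, so P = 51 − (1/2)·(21.4667 + 22.2667) = 29.1333.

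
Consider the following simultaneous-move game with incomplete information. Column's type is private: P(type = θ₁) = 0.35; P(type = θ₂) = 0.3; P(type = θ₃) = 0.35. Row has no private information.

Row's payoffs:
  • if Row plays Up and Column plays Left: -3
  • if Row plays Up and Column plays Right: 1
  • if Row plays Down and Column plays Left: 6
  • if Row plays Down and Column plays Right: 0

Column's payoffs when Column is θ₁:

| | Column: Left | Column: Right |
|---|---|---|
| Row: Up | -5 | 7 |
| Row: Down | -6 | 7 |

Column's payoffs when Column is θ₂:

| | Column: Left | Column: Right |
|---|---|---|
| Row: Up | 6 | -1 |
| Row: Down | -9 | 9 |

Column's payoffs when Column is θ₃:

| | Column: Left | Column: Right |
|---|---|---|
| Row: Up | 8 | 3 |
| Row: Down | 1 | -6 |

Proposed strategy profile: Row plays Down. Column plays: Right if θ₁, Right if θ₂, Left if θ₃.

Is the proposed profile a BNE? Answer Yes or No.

A profile is a BNE iff every type of every player is best-responding given beliefs about the other side.
Row plays Down: E[Down] = 0.35·(0) + 0.3·(0) + 0.35·(6) = 2.1; E[Up] = -0.4. Best-responding. ✓
Column (type θ₁), facing Down: Left gives -6, Right gives 7. Proposed Right is best. ✓
Column (type θ₂), facing Down: Left gives -9, Right gives 9. Proposed Right is best. ✓
Column (type θ₃), facing Down: Left gives 1, Right gives -6. Proposed Left is best. ✓

Yes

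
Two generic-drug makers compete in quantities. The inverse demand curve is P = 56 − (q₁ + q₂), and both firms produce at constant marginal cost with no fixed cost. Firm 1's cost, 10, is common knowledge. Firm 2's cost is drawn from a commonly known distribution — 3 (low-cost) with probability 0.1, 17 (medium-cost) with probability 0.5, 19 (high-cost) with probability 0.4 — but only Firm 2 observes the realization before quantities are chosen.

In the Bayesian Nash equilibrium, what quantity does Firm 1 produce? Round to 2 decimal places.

17.47

Firm 2 with cost c maximizes (56 − (q₁+q₂) − c)·q₂, giving q₂(c) = (56 − c − q₁)/2.
E[c₂] = 0.1·3 + 0.5·17 + 0.4·19 = 16.4
Firm 1's FOC against E[q₂] yields q₁ = (56 − 2·10 + E[c₂])/3 = (56 − 20 + 16.4)/3 = 17.4667.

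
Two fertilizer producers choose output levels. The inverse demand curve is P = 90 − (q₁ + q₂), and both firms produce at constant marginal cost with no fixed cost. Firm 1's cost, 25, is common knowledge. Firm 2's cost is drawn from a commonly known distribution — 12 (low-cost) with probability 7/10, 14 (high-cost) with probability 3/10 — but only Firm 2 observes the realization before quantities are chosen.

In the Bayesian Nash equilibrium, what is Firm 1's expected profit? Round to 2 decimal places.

Type-c best response for Firm 2: q₂(c) = (90 − c)/2 − q₁/2.
Firm 1 maximizes expected profit; its first-order condition is 90 − 2q₁ − E[q₂] − 25 = 0.
Substituting E[q₂] and solving: E[c₂] = 12.6, so q₁ = (90 − 2·25 + 12.6)/3 = 17.5333.
E[P] = 90 − (q₁ + E[q₂]) = 42.5333; Firm 1's expected profit = (E[P] − 25)·q₁ = (42.5333 − 25)·17.5333 = 307.418.

307.42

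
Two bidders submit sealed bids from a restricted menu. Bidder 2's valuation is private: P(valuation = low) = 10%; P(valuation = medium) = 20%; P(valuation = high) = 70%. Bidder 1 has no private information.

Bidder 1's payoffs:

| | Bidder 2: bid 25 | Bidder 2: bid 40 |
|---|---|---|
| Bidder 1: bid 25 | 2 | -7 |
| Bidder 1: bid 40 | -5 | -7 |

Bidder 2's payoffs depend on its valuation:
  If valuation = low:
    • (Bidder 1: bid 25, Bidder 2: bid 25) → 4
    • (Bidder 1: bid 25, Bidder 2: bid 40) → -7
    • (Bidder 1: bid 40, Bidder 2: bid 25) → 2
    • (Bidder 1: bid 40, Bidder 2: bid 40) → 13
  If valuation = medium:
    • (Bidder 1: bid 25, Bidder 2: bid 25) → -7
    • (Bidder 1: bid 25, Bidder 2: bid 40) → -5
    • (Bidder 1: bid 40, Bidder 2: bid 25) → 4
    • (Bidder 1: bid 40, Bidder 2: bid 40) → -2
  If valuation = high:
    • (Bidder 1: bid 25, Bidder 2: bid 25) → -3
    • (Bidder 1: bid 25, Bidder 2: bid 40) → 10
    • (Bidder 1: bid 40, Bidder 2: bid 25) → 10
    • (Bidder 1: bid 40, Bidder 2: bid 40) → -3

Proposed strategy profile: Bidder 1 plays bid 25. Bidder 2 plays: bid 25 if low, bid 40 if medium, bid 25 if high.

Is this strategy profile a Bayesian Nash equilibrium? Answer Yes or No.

No

Bidder 1 plays bid 25: E[bid 25] = 0.1·(2) + 0.2·(-7) + 0.7·(2) = 0.2; E[bid 40] = -5.4. Best-responding. ✓
Bidder 2 (valuation low), facing bid 25: bid 25 gives 4, bid 40 gives -7. Proposed bid 25 is best. ✓
Bidder 2 (valuation medium), facing bid 25: bid 25 gives -7, bid 40 gives -5. Proposed bid 40 is best. ✓
Bidder 2 (valuation high), facing bid 25: bid 25 gives -3, bid 40 gives 10. Proposed bid 25 is not best — profitable deviation exists. ✗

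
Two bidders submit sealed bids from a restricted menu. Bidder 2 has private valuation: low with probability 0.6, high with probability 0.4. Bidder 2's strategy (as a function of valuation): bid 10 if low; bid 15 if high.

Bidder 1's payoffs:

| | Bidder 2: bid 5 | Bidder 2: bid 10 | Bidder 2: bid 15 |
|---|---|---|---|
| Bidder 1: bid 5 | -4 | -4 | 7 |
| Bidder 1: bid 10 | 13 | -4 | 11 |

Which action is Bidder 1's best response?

bid 10

E[bid 5] = 0.6·(-4) + 0.4·(7) = 0.4
E[bid 10] = 0.6·(-4) + 0.4·(11) = 2
Best response: bid 10 (2 is the largest).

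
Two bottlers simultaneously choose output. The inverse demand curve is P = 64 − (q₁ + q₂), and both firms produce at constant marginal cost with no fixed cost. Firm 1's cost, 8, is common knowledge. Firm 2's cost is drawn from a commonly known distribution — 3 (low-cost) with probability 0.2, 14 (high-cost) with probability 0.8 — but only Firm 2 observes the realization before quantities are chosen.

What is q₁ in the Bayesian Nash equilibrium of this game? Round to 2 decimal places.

19.93

Type-c best response for Firm 2: q₂(c) = (64 − c)/2 − q₁/2.
Firm 1 maximizes expected profit; its first-order condition is 64 − 2q₁ − E[q₂] − 8 = 0.
Substituting E[q₂] and solving: E[c₂] = 11.8, so q₁ = (64 − 2·8 + 11.8)/3 = 19.9333.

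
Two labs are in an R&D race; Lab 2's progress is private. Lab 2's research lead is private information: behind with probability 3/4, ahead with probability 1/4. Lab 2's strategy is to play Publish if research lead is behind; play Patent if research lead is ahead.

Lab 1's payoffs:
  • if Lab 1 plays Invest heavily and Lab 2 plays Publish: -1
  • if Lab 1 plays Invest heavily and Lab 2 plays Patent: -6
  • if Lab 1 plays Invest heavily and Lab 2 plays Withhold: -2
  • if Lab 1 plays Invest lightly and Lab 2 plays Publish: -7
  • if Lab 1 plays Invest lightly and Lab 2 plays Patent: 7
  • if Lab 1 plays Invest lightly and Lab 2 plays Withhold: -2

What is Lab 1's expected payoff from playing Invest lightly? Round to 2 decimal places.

E[Invest lightly] = 3/4·(-7) + 1/4·7 = (-21/4) + 7/4 = -7/2

-3.50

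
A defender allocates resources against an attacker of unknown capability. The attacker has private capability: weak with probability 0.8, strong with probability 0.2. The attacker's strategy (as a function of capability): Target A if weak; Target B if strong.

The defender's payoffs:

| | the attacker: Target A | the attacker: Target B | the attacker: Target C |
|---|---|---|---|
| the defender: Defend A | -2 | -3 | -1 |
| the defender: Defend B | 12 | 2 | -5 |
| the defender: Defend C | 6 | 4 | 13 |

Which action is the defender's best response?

E[Defend A] = 0.8·(-2) + 0.2·(-3) = -2.2
E[Defend B] = 0.8·(12) + 0.2·(2) = 10
E[Defend C] = 0.8·(6) + 0.2·(4) = 5.6
Best response: Defend B (10 is the largest).

Defend B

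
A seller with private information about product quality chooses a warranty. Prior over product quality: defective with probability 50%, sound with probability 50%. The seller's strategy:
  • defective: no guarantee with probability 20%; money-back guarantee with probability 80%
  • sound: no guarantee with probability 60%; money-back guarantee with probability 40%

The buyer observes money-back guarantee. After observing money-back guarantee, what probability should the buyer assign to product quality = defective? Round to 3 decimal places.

P(money-back guarantee) = 0.5·0.8 + 0.5·0.4 = 0.6
P(defective | money-back guarantee) = (0.5·0.8) / 0.6 = 0.4 / 0.6 = 0.666667

0.667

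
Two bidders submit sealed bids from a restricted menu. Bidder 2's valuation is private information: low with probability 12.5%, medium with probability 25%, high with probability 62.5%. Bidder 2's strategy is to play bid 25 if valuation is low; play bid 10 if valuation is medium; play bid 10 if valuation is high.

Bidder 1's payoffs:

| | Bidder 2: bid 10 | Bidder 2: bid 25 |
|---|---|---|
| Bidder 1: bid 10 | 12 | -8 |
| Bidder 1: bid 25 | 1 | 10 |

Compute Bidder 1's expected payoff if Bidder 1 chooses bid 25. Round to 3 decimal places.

E[bid 25] = 0.125·10 + 0.25·1 + 0.625·1 = 1.25 + 0.25 + 0.625 = 2.125

2.125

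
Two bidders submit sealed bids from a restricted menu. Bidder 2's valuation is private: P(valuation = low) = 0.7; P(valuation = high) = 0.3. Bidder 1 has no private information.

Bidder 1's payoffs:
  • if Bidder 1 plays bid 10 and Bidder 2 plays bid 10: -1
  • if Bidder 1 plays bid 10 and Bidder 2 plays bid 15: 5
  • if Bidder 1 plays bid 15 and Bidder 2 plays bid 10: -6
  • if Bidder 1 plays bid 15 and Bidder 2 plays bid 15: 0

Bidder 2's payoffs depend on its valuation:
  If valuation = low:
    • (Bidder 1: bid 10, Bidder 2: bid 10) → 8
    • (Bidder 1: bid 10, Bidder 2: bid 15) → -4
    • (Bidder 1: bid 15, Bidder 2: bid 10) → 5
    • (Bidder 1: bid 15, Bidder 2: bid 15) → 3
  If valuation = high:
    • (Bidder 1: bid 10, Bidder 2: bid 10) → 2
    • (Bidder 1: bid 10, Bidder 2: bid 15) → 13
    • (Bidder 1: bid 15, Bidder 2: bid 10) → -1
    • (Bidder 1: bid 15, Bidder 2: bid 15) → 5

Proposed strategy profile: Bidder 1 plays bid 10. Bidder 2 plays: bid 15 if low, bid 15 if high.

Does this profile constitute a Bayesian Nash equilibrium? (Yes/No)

A profile is a BNE iff every type of every player is best-responding given beliefs about the other side.
Bidder 1 plays bid 10: E[bid 10] = 0.7·(5) + 0.3·(5) = 5; E[bid 15] = 0. Best-responding. ✓
Bidder 2 (valuation low), facing bid 10: bid 10 gives 8, bid 15 gives -4. Proposed bid 15 is not best — profitable deviation exists. ✗
Bidder 2 (valuation high), facing bid 10: bid 10 gives 2, bid 15 gives 13. Proposed bid 15 is best. ✓

No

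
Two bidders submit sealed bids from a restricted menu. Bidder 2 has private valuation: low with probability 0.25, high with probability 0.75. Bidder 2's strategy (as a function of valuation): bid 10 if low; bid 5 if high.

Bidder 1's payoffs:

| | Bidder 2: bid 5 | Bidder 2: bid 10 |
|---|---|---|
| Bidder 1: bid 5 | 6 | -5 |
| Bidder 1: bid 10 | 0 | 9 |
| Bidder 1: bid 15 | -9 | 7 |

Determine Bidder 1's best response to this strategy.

Compute Bidder 1's expected payoff for each action, taking the expectation over Bidder 2's type.
E[bid 5] = 0.25·(-5) + 0.75·(6) = 3.25
E[bid 10] = 0.25·(9) + 0.75·(0) = 2.25
E[bid 15] = 0.25·(7) + 0.75·(-9) = -5
Best response: bid 5 (3.25 is the largest).

bid 5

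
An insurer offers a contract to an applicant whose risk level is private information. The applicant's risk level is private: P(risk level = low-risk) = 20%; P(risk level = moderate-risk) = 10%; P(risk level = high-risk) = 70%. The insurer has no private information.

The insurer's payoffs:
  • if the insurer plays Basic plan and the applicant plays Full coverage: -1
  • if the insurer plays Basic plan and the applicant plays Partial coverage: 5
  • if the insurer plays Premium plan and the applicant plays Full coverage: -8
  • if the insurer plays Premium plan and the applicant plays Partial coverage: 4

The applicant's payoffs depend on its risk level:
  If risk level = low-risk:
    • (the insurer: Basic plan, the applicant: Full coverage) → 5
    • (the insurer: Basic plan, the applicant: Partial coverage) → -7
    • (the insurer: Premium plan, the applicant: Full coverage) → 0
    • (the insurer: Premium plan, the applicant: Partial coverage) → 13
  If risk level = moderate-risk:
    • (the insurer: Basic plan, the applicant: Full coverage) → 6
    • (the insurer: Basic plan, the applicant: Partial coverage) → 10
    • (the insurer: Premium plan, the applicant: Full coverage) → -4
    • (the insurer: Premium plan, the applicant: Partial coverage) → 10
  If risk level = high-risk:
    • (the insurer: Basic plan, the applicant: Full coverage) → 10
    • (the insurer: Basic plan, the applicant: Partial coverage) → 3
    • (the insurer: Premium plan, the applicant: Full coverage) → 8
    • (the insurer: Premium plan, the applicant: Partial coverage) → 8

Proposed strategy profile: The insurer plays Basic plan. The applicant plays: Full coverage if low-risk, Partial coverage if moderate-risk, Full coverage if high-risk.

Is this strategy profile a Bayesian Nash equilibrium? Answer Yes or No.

Yes

A profile is a BNE iff every type of every player is best-responding given beliefs about the other side.
The insurer plays Basic plan: E[Basic plan] = 0.2·(-1) + 0.1·(5) + 0.7·(-1) = -0.4; E[Premium plan] = -6.8. Best-responding. ✓
The applicant (risk level low-risk), facing Basic plan: Full coverage gives 5, Partial coverage gives -7. Proposed Full coverage is best. ✓
The applicant (risk level moderate-risk), facing Basic plan: Full coverage gives 6, Partial coverage gives 10. Proposed Partial coverage is best. ✓
The applicant (risk level high-risk), facing Basic plan: Full coverage gives 10, Partial coverage gives 3. Proposed Full coverage is best. ✓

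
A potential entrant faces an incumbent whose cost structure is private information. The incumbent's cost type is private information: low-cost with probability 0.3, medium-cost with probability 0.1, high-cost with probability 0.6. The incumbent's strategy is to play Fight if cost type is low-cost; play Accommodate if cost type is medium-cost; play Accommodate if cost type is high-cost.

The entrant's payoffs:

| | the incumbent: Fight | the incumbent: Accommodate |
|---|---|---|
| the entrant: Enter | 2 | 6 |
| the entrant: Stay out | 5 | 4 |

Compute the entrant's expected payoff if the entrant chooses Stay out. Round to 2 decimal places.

E[Stay out] = 0.3·5 + 0.1·4 + 0.6·4 = 1.5 + 0.4 + 2.4 = 4.3

4.30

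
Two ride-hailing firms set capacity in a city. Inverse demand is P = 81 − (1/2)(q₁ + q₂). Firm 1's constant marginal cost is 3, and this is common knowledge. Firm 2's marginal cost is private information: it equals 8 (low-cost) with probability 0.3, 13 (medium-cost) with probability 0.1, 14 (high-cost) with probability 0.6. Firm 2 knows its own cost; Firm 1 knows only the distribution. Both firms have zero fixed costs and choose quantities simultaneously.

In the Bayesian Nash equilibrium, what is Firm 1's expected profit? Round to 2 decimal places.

Type-c best response for Firm 2: q₂(c) = (81 − c) − q₁/2.
Firm 1 maximizes expected profit; its first-order condition is 81 − q₁ − (1/2)E[q₂] − 3 = 0.
Substituting E[q₂] and solving: E[c₂] = 12.1, so q₁ = (81 − 2·3 + 12.1)/(3/2) = 58.0667.
E[P] = 81 − (1/2)·(q₁ + E[q₂]) = 32.0333; Firm 1's expected profit = (E[P] − 3)·q₁ = (32.0333 − 3)·58.0667 = 1685.87.

1685.87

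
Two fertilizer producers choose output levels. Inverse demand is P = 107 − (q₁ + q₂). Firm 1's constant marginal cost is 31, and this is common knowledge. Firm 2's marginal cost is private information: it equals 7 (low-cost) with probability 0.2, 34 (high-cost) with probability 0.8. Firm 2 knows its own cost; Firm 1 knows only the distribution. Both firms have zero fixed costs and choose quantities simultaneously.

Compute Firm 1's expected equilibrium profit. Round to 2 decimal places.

601.88

Firm 2 with cost c maximizes (107 − (q₁+q₂) − c)·q₂, giving q₂(c) = (107 − c − q₁)/2.
E[c₂] = 0.2·7 + 0.8·34 = 28.6
Firm 1's FOC against E[q₂] yields q₁ = (107 − 2·31 + E[c₂])/3 = (107 − 62 + 28.6)/3 = 24.5333.
E[P] = 107 − (q₁ + E[q₂]) = 55.5333; Firm 1's expected profit = (E[P] − 31)·q₁ = (55.5333 − 31)·24.5333 = 601.884.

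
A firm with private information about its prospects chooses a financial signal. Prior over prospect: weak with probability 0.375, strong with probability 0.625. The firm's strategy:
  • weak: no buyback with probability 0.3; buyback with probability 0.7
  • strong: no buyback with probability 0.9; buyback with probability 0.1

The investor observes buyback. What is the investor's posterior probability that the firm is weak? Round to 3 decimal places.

P(buyback) = 0.375·0.7 + 0.625·0.1 = 0.325
P(weak | buyback) = (0.375·0.7) / 0.325 = 0.2625 / 0.325 = 0.807692

0.808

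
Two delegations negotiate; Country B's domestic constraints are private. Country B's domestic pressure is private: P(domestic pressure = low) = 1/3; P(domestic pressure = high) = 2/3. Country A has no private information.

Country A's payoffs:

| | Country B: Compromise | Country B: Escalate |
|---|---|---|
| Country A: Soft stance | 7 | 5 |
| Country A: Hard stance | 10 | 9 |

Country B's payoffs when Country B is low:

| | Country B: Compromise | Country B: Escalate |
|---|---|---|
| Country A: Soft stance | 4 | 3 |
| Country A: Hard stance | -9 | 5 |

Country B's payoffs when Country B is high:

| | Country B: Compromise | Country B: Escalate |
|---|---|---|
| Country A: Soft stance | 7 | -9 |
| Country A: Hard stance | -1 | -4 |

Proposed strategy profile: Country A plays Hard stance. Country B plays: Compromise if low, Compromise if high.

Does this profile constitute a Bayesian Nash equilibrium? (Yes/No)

No

Country A plays Hard stance: E[Hard stance] = 1/3·(10) + 2/3·(10) = 10; E[Soft stance] = 7. Best-responding. ✓
Country B (domestic pressure low), facing Hard stance: Compromise gives -9, Escalate gives 5. Proposed Compromise is not best — profitable deviation exists. ✗
Country B (domestic pressure high), facing Hard stance: Compromise gives -1, Escalate gives -4. Proposed Compromise is best. ✓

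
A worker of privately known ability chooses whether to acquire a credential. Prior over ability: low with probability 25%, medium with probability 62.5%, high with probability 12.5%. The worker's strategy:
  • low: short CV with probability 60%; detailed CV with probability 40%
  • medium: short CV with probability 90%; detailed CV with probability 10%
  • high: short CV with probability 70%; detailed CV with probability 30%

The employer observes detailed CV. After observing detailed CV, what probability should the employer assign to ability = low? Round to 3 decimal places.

0.500

P(detailed CV) = 0.25·0.4 + 0.625·0.1 + 0.125·0.3 = 0.2
P(low | detailed CV) = (0.25·0.4) / 0.2 = 0.1 / 0.2 = 0.5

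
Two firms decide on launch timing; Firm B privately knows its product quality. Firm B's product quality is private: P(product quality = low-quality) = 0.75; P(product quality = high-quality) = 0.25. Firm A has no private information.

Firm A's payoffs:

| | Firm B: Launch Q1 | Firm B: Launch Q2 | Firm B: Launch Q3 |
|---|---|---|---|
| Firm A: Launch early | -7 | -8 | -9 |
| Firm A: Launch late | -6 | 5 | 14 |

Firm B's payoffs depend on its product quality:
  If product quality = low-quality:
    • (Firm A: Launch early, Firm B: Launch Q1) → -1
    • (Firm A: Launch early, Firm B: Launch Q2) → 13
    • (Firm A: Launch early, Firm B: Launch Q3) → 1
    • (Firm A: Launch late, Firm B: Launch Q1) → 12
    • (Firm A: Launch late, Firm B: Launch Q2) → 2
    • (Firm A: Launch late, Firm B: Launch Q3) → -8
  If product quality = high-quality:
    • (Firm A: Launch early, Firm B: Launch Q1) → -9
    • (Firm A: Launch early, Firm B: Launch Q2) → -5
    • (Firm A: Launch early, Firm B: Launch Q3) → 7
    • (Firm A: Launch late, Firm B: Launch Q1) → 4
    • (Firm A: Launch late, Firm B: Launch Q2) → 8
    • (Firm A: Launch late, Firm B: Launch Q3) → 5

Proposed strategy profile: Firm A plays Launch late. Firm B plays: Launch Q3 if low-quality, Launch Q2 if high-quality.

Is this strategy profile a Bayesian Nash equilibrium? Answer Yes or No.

Firm A plays Launch late: E[Launch late] = 0.75·(14) + 0.25·(5) = 11.75; E[Launch early] = -8.75. Best-responding. ✓
Firm B (product quality low-quality), facing Launch late: Launch Q1 gives 12, Launch Q2 gives 2, Launch Q3 gives -8. Proposed Launch Q3 is not best — profitable deviation exists. ✗
Firm B (product quality high-quality), facing Launch late: Launch Q1 gives 4, Launch Q2 gives 8, Launch Q3 gives 5. Proposed Launch Q2 is best. ✓

No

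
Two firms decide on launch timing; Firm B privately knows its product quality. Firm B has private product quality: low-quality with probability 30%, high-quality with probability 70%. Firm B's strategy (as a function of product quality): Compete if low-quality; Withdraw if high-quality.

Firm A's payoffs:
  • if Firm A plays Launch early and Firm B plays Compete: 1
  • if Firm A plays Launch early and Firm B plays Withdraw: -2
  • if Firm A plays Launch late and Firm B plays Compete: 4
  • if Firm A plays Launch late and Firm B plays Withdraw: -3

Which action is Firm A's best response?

E[Launch early] = 0.3·(1) + 0.7·(-2) = -1.1
E[Launch late] = 0.3·(4) + 0.7·(-3) = -0.9
Best response: Launch late (-0.9 is the largest).

Launch late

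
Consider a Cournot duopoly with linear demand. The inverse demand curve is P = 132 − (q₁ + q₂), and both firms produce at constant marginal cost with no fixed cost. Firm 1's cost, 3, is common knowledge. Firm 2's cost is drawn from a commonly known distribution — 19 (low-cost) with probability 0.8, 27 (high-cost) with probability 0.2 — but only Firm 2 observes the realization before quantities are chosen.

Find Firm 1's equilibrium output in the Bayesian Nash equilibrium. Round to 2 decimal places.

Each type of Firm 2 best-responds to q₁; Firm 1 best-responds to the expected q₂ over Firm 2's types.
Firm 2 with cost c maximizes (132 − (q₁+q₂) − c)·q₂, giving q₂(c) = (132 − c − q₁)/2.
E[c₂] = 0.8·19 + 0.2·27 = 20.6
Firm 1's FOC against E[q₂] yields q₁ = (132 − 2·3 + E[c₂])/3 = (132 − 6 + 20.6)/3 = 48.8667.

48.87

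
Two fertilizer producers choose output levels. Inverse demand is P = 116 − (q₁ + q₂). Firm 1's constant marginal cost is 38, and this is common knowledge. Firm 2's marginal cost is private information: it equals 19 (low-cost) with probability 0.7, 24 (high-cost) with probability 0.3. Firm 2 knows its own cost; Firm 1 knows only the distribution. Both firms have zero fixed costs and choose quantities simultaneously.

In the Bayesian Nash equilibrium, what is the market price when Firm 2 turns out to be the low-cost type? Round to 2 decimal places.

57.42

Type-c best response for Firm 2: q₂(c) = (116 − c)/2 − q₁/2.
Firm 1 maximizes expected profit; its first-order condition is 116 − 2q₁ − E[q₂] − 38 = 0.
Substituting E[q₂] and solving: E[c₂] = 20.5, so q₁ = (116 − 2·38 + 20.5)/3 = 20.1667.
q₂(low-cost) = 38.4167, so P = 116 − (20.1667 + 38.4167) = 57.4167.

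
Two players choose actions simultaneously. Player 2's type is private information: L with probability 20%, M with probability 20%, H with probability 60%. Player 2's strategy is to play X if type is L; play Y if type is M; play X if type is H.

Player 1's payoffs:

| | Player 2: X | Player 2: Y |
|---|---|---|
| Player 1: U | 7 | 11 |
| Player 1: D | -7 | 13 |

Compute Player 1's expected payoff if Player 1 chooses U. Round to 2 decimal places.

7.80

Take the expectation over Player 2's type, weighting each type's action by its prior probability.
E[U] = 0.2·7 + 0.2·11 + 0.6·7 = 1.4 + 2.2 + 4.2 = 7.8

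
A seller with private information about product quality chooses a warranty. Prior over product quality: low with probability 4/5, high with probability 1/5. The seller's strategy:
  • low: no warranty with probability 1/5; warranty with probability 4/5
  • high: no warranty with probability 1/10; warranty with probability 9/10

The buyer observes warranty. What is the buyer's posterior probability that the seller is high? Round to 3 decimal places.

0.220

Apply Bayes' rule using the sender's strategy as the likelihood.
P(warranty) = (4/5)·(4/5) + (1/5)·(9/10) = 41/50
P(high | warranty) = ((1/5)·(9/10)) / (41/50) = (9/50) / (41/50) = 9/41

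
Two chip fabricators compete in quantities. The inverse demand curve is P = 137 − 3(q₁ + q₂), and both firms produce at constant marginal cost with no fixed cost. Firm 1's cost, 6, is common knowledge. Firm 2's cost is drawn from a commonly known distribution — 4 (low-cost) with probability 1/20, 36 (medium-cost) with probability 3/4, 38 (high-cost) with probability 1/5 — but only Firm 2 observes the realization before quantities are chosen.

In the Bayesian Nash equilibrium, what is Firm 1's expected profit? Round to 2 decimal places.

Each type of Firm 2 best-responds to q₁; Firm 1 best-responds to the expected q₂ over Firm 2's types.
Firm 2 with cost c maximizes (137 − 3(q₁+q₂) − c)·q₂, giving q₂(c) = (137 − c − 3q₁)/6.
E[c₂] = 1/20·4 + 3/4·36 + 1/5·38 = 34.8
Firm 1's FOC against E[q₂] yields q₁ = (137 − 2·6 + E[c₂])/9 = (137 − 12 + 34.8)/9 = 17.7556.
E[P] = 137 − 3·(q₁ + E[q₂]) = 59.2667; Firm 1's expected profit = (E[P] − 6)·q₁ = (59.2667 − 6)·17.7556 = 945.779.

945.78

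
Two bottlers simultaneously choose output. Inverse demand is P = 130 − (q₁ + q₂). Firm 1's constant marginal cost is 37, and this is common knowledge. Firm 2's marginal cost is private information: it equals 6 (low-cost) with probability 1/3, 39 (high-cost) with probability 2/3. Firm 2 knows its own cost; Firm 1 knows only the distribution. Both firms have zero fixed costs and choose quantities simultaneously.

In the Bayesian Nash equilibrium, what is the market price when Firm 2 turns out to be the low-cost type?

54

Firm 2 with cost c maximizes (130 − (q₁+q₂) − c)·q₂, giving q₂(c) = (130 − c − q₁)/2.
E[c₂] = 1/3·6 + 2/3·39 = 28
Firm 1's FOC against E[q₂] yields q₁ = (130 − 2·37 + E[c₂])/3 = (130 − 74 + 28)/3 = 28.
q₂(low-cost) = 48, so P = 130 − (28 + 48) = 54.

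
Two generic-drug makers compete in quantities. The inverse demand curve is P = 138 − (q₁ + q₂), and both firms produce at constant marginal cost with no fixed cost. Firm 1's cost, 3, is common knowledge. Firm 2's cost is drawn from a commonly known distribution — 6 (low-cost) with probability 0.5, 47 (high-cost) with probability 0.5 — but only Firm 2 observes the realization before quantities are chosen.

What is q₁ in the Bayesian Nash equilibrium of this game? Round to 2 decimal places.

52.83

Each type of Firm 2 best-responds to q₁; Firm 1 best-responds to the expected q₂ over Firm 2's types.
Firm 2 with cost c maximizes (138 − (q₁+q₂) − c)·q₂, giving q₂(c) = (138 − c − q₁)/2.
E[c₂] = 0.5·6 + 0.5·47 = 26.5
Firm 1's FOC against E[q₂] yields q₁ = (138 − 2·3 + E[c₂])/3 = (138 − 6 + 26.5)/3 = 52.8333.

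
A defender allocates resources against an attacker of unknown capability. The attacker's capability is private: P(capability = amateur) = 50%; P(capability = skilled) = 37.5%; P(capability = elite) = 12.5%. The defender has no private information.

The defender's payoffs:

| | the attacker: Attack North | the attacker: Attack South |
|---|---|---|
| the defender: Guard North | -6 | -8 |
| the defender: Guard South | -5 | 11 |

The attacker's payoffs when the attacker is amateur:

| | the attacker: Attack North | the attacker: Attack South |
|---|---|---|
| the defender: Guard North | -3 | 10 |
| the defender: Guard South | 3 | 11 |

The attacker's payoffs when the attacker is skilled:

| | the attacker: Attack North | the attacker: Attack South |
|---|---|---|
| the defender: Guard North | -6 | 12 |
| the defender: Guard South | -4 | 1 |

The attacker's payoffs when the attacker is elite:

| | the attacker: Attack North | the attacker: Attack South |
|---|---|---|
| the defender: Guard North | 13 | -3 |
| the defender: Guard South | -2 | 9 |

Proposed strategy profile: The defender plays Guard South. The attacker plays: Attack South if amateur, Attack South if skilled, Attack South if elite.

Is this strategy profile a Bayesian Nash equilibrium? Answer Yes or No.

The defender plays Guard South: E[Guard South] = 0.5·(11) + 0.375·(11) + 0.125·(11) = 11; E[Guard North] = -8. Best-responding. ✓
The attacker (capability amateur), facing Guard South: Attack North gives 3, Attack South gives 11. Proposed Attack South is best. ✓
The attacker (capability skilled), facing Guard South: Attack North gives -4, Attack South gives 1. Proposed Attack South is best. ✓
The attacker (capability elite), facing Guard South: Attack North gives -2, Attack South gives 9. Proposed Attack South is best. ✓

Yes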